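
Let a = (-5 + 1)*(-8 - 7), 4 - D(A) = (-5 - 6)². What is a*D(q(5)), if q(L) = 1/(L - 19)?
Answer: -7020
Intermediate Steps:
q(L) = 1/(-19 + L)
D(A) = -117 (D(A) = 4 - (-5 - 6)² = 4 - 1*(-11)² = 4 - 1*121 = 4 - 121 = -117)
a = 60 (a = -4*(-15) = 60)
a*D(q(5)) = 60*(-117) = -7020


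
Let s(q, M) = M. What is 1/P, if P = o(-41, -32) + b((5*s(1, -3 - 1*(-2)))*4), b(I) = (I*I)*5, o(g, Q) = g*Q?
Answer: 1/3312 ≈ 0.00030193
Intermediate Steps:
o(g, Q) = Q*g
b(I) = 5*I² (b(I) = I²*5 = 5*I²)
P = 3312 (P = -32*(-41) + 5*((5*(-3 - 1*(-2)))*4)² = 1312 + 5*((5*(-3 + 2))*4)² = 1312 + 5*((5*(-1))*4)² = 1312 + 5*(-5*4)² = 1312 + 5*(-20)² = 1312 + 5*400 = 1312 + 2000 = 3312)
1/P = 1/3312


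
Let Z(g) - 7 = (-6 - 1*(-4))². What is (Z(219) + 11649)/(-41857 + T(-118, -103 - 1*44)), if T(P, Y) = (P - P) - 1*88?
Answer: -2332/8389 ≈ -0.27798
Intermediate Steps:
Z(g) = 11 (Z(g) = 7 + (-6 - 1*(-4))² = 7 + (-6 + 4)² = 7 + (-2)² = 7 + 4 = 11)
T(P, Y) = -88 (T(P, Y) = 0 - 88 = -88)
(Z(219) + 11649)/(-41857 + T(-118, -103 - 1*44)) = (11 + 11649)/(-41857 - 88) = 11660/(-41945) = 11660*(-1/41945) = -2332/8389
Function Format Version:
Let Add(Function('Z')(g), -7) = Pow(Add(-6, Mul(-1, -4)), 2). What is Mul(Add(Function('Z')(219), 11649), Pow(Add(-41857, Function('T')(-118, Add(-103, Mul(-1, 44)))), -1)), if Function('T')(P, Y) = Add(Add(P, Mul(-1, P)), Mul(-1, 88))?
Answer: Rational(-2332, 8389) ≈ -0.27798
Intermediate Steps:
Function('Z')(g) = 11 (Function('Z')(g) = Add(7, Pow(Add(-6, Mul(-1, -4)), 2)) = Add(7, Pow(Add(-6, 4), 2)) = Add(7, Pow(-2, 2)) = Add(7, 4) = 11)
Function('T')(P, Y) = -88 (Function('T')(P, Y) = Add(0, -88) = -88)
Mul(Add(Function('Z')(219), 11649), Pow(Add(-41857, Function('T')(-118, Add(-103, Mul(-1, 44)))), -1)) = Mul(Add(11, 11649), Pow(Add(-41857, -88), -1)) = Mul(11660, Pow(-41945, -1)) = Mul(11660, Rational(-1, 41945)) = Rational(-2332, 8389)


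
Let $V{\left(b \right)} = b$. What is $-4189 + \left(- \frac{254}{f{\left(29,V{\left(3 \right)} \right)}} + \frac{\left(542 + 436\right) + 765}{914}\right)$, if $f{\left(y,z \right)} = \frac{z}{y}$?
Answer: $- \frac{18213533}{2742} \approx -6642.4$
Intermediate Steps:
$-4189 + \left(- \frac{254}{f{\left(29,V{\left(3 \right)} \right)}} + \frac{\left(542 + 436\right) + 765}{914}\right) = -4189 - \left(\frac{7366}{3} - \frac{\left(542 + 436\right) + 765}{914}\right) = -4189 + \left(- \frac{254}{3 \cdot \frac{1}{29}} + \left(978 + 765\right) \frac{1}{914}\right) = -4189 + \left(- \frac{254}{\frac{3}{29}} + 1743 \cdot \frac{1}{914}\right) = -4189 + \left(\left(-254\right) \frac{29}{3} + \frac{1743}{914}\right) = -4189 + \left(- \frac{7366}{3} + \frac{1743}{914}\right) = -4189 - \frac{6727295}{2742} = - \frac{18213533}{2742}$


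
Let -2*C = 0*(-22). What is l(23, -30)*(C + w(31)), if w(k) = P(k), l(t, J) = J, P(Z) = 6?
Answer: -180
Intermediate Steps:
w(k) = 6
C = 0 (C = -0*(-22) = -½*0 = 0)
l(23, -30)*(C + w(31)) = -30*(0 + 6) = -30*6 = -180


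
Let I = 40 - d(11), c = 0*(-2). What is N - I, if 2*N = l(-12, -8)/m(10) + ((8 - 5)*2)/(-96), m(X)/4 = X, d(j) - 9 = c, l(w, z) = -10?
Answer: -997/32 ≈ -31.156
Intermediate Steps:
c = 0
d(j) = 9 (d(j) = 9 + 0 = 9)
m(X) = 4*X
I = 31 (I = 40 - 1*9 = 40 - 9 = 31)
N = -5/32 (N = (-10/(4*10) + ((8 - 5)*2)/(-96))/2 = (-10/40 + (3*2)*(-1/96))/2 = (-10*1/40 + 6*(-1/96))/2 = (-1/4 - 1/16)/2 = (1/2)*(-5/16) = -5/32 ≈ -0.15625)
N - I = -5/32 - 1*31 = -5/32 - 31 = -997/32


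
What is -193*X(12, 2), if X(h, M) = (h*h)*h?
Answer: -333504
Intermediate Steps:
X(h, M) = h³ (X(h, M) = h²*h = h³)
-193*X(12, 2) = -193*12³ = -193*1728 = -333504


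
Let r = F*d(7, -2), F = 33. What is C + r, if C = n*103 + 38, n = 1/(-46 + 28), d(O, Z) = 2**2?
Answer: 2957/18 ≈ 164.28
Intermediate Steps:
d(O, Z) = 4
n = -1/18 (n = 1/(-18) = -1/18 ≈ -0.055556)
r = 132 (r = 33*4 = 132)
C = 581/18 (C = -1/18*103 + 38 = -103/18 + 38 = 581/18 ≈ 32.278)
C + r = 581/18 + 132 = 2957/18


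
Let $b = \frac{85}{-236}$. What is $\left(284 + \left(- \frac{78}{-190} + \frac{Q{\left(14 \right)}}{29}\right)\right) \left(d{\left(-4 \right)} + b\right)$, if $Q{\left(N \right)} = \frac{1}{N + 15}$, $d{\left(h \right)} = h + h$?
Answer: $- \frac{22416312501}{9427610} \approx -2377.7$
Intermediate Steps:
$b = - \frac{85}{236}$ ($b = 85 \left(- \frac{1}{236}\right) = - \frac{85}{236} \approx -0.36017$)
$d{\left(h \right)} = 2 h$
$Q{\left(N \right)} = \frac{1}{15 + N}$
$\left(284 + \left(- \frac{78}{-190} + \frac{Q{\left(14 \right)}}{29}\right)\right) \left(d{\left(-4 \right)} + b\right) = \left(284 + \left(- \frac{78}{-190} + \frac{1}{\left(15 + 14\right) 29}\right)\right) \left(2 \left(-4\right) - \frac{85}{236}\right) = \left(284 + \left(\left(-78\right) \left(- \frac{1}{190}\right) + \frac{1}{29} \cdot \frac{1}{29}\right)\right) \left(-8 - \frac{85}{236}\right) = \left(284 + \left(\frac{39}{95} + \frac{1}{29} \cdot \frac{1}{29}\right)\right) \left(- \frac{1973}{236}\right) = \left(284 + \left(\frac{39}{95} + \frac{1}{841}\right)\right) \left(- \frac{1973}{236}\right) = \left(284 + \frac{32894}{79895}\right) \left(- \frac{1973}{236}\right) = \frac{22723074}{79895} \left(- \frac{1973}{236}\right) = - \frac{22416312501}{9427610}$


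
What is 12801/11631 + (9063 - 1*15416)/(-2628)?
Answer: 35844257/10188756 ≈ 3.5180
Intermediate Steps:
12801/11631 + (9063 - 1*15416)/(-2628) = 12801*(1/11631) + (9063 - 15416)*(-1/2628) = 4267/3877 - 6353*(-1/2628) = 4267/3877 + 6353/2628 = 35844257/10188756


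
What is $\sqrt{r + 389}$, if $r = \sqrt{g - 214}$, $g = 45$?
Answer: $\sqrt{389 + 13 i} \approx 19.726 + 0.3295 i$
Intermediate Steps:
$r = 13 i$ ($r = \sqrt{45 - 214} = \sqrt{-169} = 13 i \approx 13.0 i$)
$\sqrt{r + 389} = \sqrt{13 i + 389} = \sqrt{389 + 13 i}$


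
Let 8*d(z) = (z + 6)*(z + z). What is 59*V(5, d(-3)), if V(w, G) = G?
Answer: -531/4 ≈ -132.75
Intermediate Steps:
d(z) = z*(6 + z)/4 (d(z) = ((z + 6)*(z + z))/8 = ((6 + z)*(2*z))/8 = (2*z*(6 + z))/8 = z*(6 + z)/4)
59*V(5, d(-3)) = 59*((1/4)*(-3)*(6 - 3)) = 59*((1/4)*(-3)*3) = 59*(-9/4) = -531/4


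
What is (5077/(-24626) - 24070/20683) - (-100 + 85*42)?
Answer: -1768106021671/509339558 ≈ -3471.4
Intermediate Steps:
(5077/(-24626) - 24070/20683) - (-100 + 85*42) = (5077*(-1/24626) - 24070*1/20683) - (-100 + 3570) = (-5077/24626 - 24070/20683) - 1*3470 = -697755411/509339558 - 3470 = -1768106021671/509339558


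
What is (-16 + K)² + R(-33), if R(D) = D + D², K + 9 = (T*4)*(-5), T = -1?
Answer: 1081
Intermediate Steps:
K = 11 (K = -9 - 1*4*(-5) = -9 - 4*(-5) = -9 + 20 = 11)
(-16 + K)² + R(-33) = (-16 + 11)² - 33*(1 - 33) = (-5)² - 33*(-32) = 25 + 1056 = 1081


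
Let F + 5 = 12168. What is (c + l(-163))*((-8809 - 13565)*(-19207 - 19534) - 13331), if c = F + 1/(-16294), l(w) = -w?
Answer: 174083517870404929/16294 ≈ 1.0684e+13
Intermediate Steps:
F = 12163 (F = -5 + 12168 = 12163)
c = 198183921/16294 (c = 12163 + 1/(-16294) = 12163 - 1/16294 = 198183921/16294 ≈ 12163.)
(c + l(-163))*((-8809 - 13565)*(-19207 - 19534) - 13331) = (198183921/16294 - 1*(-163))*((-8809 - 13565)*(-19207 - 19534) - 13331) = (198183921/16294 + 163)*(-22374*(-38741) - 13331) = 200839843*(866791134 - 13331)/16294 = (200839843/16294)*866777803 = 174083517870404929/16294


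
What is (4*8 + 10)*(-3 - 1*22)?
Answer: -1050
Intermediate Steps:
(4*8 + 10)*(-3 - 1*22) = (32 + 10)*(-3 - 22) = 42*(-25) = -1050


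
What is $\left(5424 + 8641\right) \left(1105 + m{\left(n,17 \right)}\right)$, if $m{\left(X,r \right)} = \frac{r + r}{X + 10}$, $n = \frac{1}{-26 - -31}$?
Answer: $\frac{46766125}{3} \approx 1.5589 \cdot 10^{7}$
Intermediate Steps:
$n = \frac{1}{5}$ ($n = \frac{1}{-26 + 31} = \frac{1}{5} \approx 0.2$)
$m{\left(X,r \right)} = \frac{2 r}{10 + X}$
$\left(5424 + 8641\right) \left(1105 + m{\left(n,17 \right)}\right) = \left(5424 + 8641\right) \left(1105 + 2 \cdot 17 \frac{1}{10 + \frac{1}{5}}\right) = 14065 \left(1105 + 2 \cdot 17 \frac{1}{\frac{51}{5}}\right) = 14065 \left(1105 + 2 \cdot 17 \cdot \frac{5}{51}\right) = 14065 \left(1105 + \frac{10}{3}\right) = 14065 \cdot \frac{3325}{3} = \frac{46766125}{3}$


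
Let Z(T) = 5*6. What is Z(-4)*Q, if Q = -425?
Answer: -12750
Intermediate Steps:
Z(T) = 30
Z(-4)*Q = 30*(-425) = -12750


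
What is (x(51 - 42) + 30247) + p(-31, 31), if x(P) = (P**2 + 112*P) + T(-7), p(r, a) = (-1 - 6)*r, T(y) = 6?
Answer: 31559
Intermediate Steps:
p(r, a) = -7*r
x(P) = 6 + P**2 + 112*P (x(P) = (P**2 + 112*P) + 6 = 6 + P**2 + 112*P)
(x(51 - 42) + 30247) + p(-31, 31) = ((6 + (51 - 42)**2 + 112*(51 - 42)) + 30247) - 7*(-31) = ((6 + 9**2 + 112*9) + 30247) + 217 = ((6 + 81 + 1008) + 30247) + 217 = (1095 + 30247) + 217 = 31342 + 217 = 31559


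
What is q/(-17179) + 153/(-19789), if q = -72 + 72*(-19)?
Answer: 25867773/339955231 ≈ 0.076092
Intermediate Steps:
q = -1440 (q = -72 - 1368 = -1440)
q/(-17179) + 153/(-19789) = -1440/(-17179) + 153/(-19789) = -1440*(-1/17179) + 153*(-1/19789) = 1440/17179 - 153/19789 = 25867773/339955231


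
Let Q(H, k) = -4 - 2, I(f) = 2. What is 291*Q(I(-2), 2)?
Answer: -1746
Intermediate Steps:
Q(H, k) = -6
291*Q(I(-2), 2) = 291*(-6) = -1746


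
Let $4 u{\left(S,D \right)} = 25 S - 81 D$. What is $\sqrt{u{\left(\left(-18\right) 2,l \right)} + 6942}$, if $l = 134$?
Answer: $\frac{\sqrt{16014}}{2} \approx 63.273$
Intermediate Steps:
$u{\left(S,D \right)} = - \frac{81 D}{4} + \frac{25 S}{4}$ ($u{\left(S,D \right)} = \frac{25 S - 81 D}{4} = \frac{- 81 D + 25 S}{4} = - \frac{81 D}{4} + \frac{25 S}{4}$)
$\sqrt{u{\left(\left(-18\right) 2,l \right)} + 6942} = \sqrt{\left(\left(- \frac{81}{4}\right) 134 + \frac{25 \left(\left(-18\right) 2\right)}{4}\right) + 6942} = \sqrt{\left(- \frac{5427}{2} + \frac{25}{4} \left(-36\right)\right) + 6942} = \sqrt{\left(- \frac{5427}{2} - 225\right) + 6942} = \sqrt{- \frac{5877}{2} + 6942} = \sqrt{\frac{8007}{2}} = \frac{\sqrt{16014}}{2}$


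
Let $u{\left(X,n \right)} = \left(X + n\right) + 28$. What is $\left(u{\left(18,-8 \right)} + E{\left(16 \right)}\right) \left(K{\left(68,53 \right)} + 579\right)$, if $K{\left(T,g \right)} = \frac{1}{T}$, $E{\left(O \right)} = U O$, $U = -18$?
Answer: $- \frac{4921625}{34} \approx -1.4475 \cdot 10^{5}$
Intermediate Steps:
$u{\left(X,n \right)} = 28 + X + n$
$E{\left(O \right)} = - 18 O$
$\left(u{\left(18,-8 \right)} + E{\left(16 \right)}\right) \left(K{\left(68,53 \right)} + 579\right) = \left(\left(28 + 18 - 8\right) - 288\right) \left(\frac{1}{68} + 579\right) = \left(38 - 288\right) \left(\frac{1}{68} + 579\right) = \left(-250\right) \frac{39373}{68} = - \frac{4921625}{34}$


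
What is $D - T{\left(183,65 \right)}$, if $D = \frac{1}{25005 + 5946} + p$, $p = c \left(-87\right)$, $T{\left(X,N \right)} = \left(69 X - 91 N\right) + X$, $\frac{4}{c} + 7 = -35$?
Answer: $- \frac{1492054850}{216657} \approx -6886.7$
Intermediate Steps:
$c = - \frac{2}{21}$ ($c = \frac{4}{-7 - 35} = \frac{4}{-42} = 4 \left(- \frac{1}{42}\right) = - \frac{2}{21} \approx -0.095238$)
$T{\left(X,N \right)} = - 91 N + 70 X$ ($T{\left(X,N \right)} = \left(- 91 N + 69 X\right) + X = - 91 N + 70 X$)
$p = \frac{58}{7}$ ($p = \left(- \frac{2}{21}\right) \left(-87\right) = \frac{58}{7} \approx 8.2857$)
$D = \frac{1795165}{216657}$ ($D = \frac{1}{25005 + 5946} + \frac{58}{7} = \frac{1}{30951} + \frac{58}{7} = \frac{1795165}{216657} \approx 8.2858$)
$D - T{\left(183,65 \right)} = \frac{1795165}{216657} - \left(\left(-91\right) 65 + 70 \cdot 183\right) = \frac{1795165}{216657} - \left(-5915 + 12810\right) = \frac{1795165}{216657} - 6895 = - \frac{1492054850}{216657}$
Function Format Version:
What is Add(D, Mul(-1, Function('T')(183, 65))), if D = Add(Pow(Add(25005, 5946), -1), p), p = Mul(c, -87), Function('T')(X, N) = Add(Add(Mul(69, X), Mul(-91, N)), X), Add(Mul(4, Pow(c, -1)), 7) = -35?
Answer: Rational(-1492054850, 216657) ≈ -6886.7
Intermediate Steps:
c = Rational(-2, 21) (c = Mul(4, Pow(Add(-7, -35), -1)) = Mul(4, Pow(-42, -1)) = Mul(4, Rational(-1, 42)) = Rational(-2, 21) ≈ -0.095238)
Function('T')(X, N) = Add(Mul(-91, N), Mul(70, X)) (Function('T')(X, N) = Add(Add(Mul(-91, N), Mul(69, X)), X) = Add(Mul(-91, N), Mul(70, X)))
p = Rational(58, 7) (p = Mul(Rational(-2, 21), -87) = Rational(58, 7) ≈ 8.2857)
D = Rational(1795165, 216657) (D = Add(Pow(Add(25005, 5946), -1), Rational(58, 7)) = Add(Pow(30951, -1), Rational(58, 7)) = Add(Rational(1, 30951), Rational(58, 7)) = Rational(1795165, 216657) ≈ 8.2858)
Add(D, Mul(-1, Function('T')(183, 65))) = Add(Rational(1795165, 216657), Mul(-1, Add(Mul(-91, 65), Mul(70, 183)))) = Add(Rational(1795165, 216657), Mul(-1, Add(-5915, 12810))) = Add(Rational(1795165, 216657), Mul(-1, 6895)) = Add(Rational(1795165, 216657), -6895) = Rational(-1492054850, 216657)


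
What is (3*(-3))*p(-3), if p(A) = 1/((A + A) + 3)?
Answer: 3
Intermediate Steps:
p(A) = 1/(3 + 2*A) (p(A) = 1/(2*A + 3) = 1/(3 + 2*A))
(3*(-3))*p(-3) = (3*(-3))/(3 + 2*(-3)) = -9/(3 - 6) = -9/(-3) = -9*(-⅓) = 3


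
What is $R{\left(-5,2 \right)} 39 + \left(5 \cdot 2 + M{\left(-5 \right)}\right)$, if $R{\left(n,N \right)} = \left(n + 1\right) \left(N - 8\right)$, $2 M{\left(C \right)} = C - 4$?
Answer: $\frac{1883}{2} \approx 941.5$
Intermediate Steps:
$M{\left(C \right)} = -2 + \frac{C}{2}$ ($M{\left(C \right)} = \frac{C - 4}{2} = \frac{-4 + C}{2} = -2 + \frac{C}{2}$)
$R{\left(n,N \right)} = \left(1 + n\right) \left(-8 + N\right)$
$R{\left(-5,2 \right)} 39 + \left(5 \cdot 2 + M{\left(-5 \right)}\right) = \left(-8 + 2 - -40 + 2 \left(-5\right)\right) 39 + \left(5 \cdot 2 + \left(-2 + \frac{1}{2} \left(-5\right)\right)\right) = \left(-8 + 2 + 40 - 10\right) 39 + \left(10 - \frac{9}{2}\right) = 24 \cdot 39 + \left(10 - \frac{9}{2}\right) = 936 + \frac{11}{2} = \frac{1883}{2}$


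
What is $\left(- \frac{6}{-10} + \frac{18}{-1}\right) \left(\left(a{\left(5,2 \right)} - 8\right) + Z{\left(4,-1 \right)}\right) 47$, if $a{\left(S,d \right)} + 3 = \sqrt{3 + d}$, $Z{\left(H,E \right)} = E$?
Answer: $\frac{49068}{5} - \frac{4089 \sqrt{5}}{5} \approx 7984.9$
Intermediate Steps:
$a{\left(S,d \right)} = -3 + \sqrt{3 + d}$
$\left(- \frac{6}{-10} + \frac{18}{-1}\right) \left(\left(a{\left(5,2 \right)} - 8\right) + Z{\left(4,-1 \right)}\right) 47 = \left(- \frac{6}{-10} + \frac{18}{-1}\right) \left(\left(\left(-3 + \sqrt{3 + 2}\right) - 8\right) - 1\right) 47 = \left(\left(-6\right) \left(- \frac{1}{10}\right) + 18 \left(-1\right)\right) \left(\left(\left(-3 + \sqrt{5}\right) - 8\right) - 1\right) 47 = \left(\frac{3}{5} - 18\right) \left(\left(-11 + \sqrt{5}\right) - 1\right) 47 = - \frac{87 \left(-12 + \sqrt{5}\right)}{5} \cdot 47 = \left(\frac{1044}{5} - \frac{87 \sqrt{5}}{5}\right) 47 = \frac{49068}{5} - \frac{4089 \sqrt{5}}{5}$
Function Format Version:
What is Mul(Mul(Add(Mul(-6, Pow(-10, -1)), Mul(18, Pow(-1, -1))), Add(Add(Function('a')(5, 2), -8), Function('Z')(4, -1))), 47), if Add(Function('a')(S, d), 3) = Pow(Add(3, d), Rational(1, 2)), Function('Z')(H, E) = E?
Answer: Add(Rational(49068, 5), Mul(Rational(-4089, 5), Pow(5, Rational(1, 2)))) ≈ 7984.9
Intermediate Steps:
Function('a')(S, d) = Add(-3, Pow(Add(3, d), Rational(1, 2)))
Mul(Mul(Add(Mul(-6, Pow(-10, -1)), Mul(18, Pow(-1, -1))), Add(Add(Function('a')(5, 2), -8), Function('Z')(4, -1))), 47) = Mul(Mul(Add(Mul(-6, Pow(-10, -1)), Mul(18, Pow(-1, -1))), Add(Add(Add(-3, Pow(Add(3, 2), Rational(1, 2))), -8), -1)), 47) = Mul(Mul(Add(Mul(-6, Rational(-1, 10)), Mul(18, -1)), Add(Add(Add(-3, Pow(5, Rational(1, 2))), -8), -1)), 47) = Mul(Mul(Add(Rational(3, 5), -18), Add(Add(-11, Pow(5, Rational(1, 2))), -1)), 47) = Mul(Mul(Rational(-87, 5), Add(-12, Pow(5, Rational(1, 2)))), 47) = Mul(Add(Rational(1044, 5), Mul(Rational(-87, 5), Pow(5, Rational(1, 2)))), 47) = Add(Rational(49068, 5), Mul(Rational(-4089, 5), Pow(5, Rational(1, 2))))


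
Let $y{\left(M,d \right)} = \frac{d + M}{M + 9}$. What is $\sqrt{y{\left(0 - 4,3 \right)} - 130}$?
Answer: $\frac{i \sqrt{3255}}{5} \approx 11.411 i$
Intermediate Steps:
$y{\left(M,d \right)} = \frac{M + d}{9 + M}$
$\sqrt{y{\left(0 - 4,3 \right)} - 130} = \sqrt{\frac{\left(0 - 4\right) + 3}{9 + \left(0 - 4\right)} - 130} = \sqrt{\frac{-4 + 3}{9 - 4} - 130} = \sqrt{\frac{1}{5} \left(-1\right) - 130} = \sqrt{- \frac{1}{5} - 130} = \sqrt{- \frac{651}{5}} = \frac{i \sqrt{3255}}{5}$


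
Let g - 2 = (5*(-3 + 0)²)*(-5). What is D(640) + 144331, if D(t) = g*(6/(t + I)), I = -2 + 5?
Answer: 92803495/643 ≈ 1.4433e+5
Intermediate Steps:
I = 3
g = -223 (g = 2 + (5*(-3 + 0)²)*(-5) = 2 + (5*(-3)²)*(-5) = 2 + (5*9)*(-5) = 2 + 45*(-5) = 2 - 225 = -223)
D(t) = -1338/(3 + t) (D(t) = -1338/(t + 3) = -1338/(3 + t))
D(640) + 144331 = -1338/(3 + 640) + 144331 = -1338/643 + 144331 = 92803495/643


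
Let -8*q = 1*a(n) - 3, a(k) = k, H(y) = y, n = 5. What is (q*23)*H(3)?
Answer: -69/4 ≈ -17.250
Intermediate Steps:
q = -1/4 (q = -(1*5 - 3)/8 = -(5 - 3)/8 = -1/8*2 = -1/4 ≈ -0.25000)
(q*23)*H(3) = -1/4*23*3 = -23/4*3 = -69/4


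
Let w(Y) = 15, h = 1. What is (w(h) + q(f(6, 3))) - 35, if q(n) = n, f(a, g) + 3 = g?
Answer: -20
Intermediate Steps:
f(a, g) = -3 + g
(w(h) + q(f(6, 3))) - 35 = (15 + (-3 + 3)) - 35 = (15 + 0) - 35 = 15 - 35 = -20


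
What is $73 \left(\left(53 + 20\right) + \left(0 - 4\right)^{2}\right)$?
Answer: $6497$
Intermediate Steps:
$73 \left(\left(53 + 20\right) + \left(0 - 4\right)^{2}\right) = 73 \left(73 + \left(-4\right)^{2}\right) = 73 \left(73 + 16\right) = 73 \cdot 89 = 6497$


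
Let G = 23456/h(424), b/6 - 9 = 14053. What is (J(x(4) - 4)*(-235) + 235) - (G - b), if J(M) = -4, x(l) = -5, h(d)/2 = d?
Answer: 4532525/53 ≈ 85519.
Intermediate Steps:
b = 84372 (b = 54 + 6*14053 = 54 + 84318 = 84372)
h(d) = 2*d
G = 1466/53 (G = 23456/((2*424)) = 23456/848 = 23456*(1/848) = 1466/53 ≈ 27.660)
(J(x(4) - 4)*(-235) + 235) - (G - b) = (-4*(-235) + 235) - (1466/53 - 1*84372) = (940 + 235) - (1466/53 - 84372) = 1175 - 1*(-4470250/53) = 1175 + 4470250/53 = 4532525/53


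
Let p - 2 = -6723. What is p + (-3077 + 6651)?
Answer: -3147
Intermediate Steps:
p = -6721 (p = 2 - 6723 = -6721)
p + (-3077 + 6651) = -6721 + (-3077 + 6651) = -6721 + 3574 = -3147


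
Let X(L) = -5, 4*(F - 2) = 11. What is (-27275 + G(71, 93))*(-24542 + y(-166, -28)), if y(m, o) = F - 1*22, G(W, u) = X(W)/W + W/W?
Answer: 190231922783/284 ≈ 6.6983e+8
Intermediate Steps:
F = 19/4 (F = 2 + (¼)*11 = 2 + 11/4 = 19/4 ≈ 4.7500)
G(W, u) = 1 - 5/W (G(W, u) = -5/W + W/W = -5/W + 1 = 1 - 5/W)
y(m, o) = -69/4 (y(m, o) = 19/4 - 1*22 = 19/4 - 22 = -69/4)
(-27275 + G(71, 93))*(-24542 + y(-166, -28)) = (-27275 + (-5 + 71)/71)*(-24542 - 69/4) = (-27275 + (1/71)*66)*(-98237/4) = (-27275 + 66/71)*(-98237/4) = -1936459/71*(-98237/4) = 190231922783/284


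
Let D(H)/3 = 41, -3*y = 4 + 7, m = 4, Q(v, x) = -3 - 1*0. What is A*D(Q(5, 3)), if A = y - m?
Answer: -943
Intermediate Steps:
Q(v, x) = -3 (Q(v, x) = -3 + 0 = -3)
y = -11/3 (y = -(4 + 7)/3 = -1/3*11 = -11/3 ≈ -3.6667)
D(H) = 123 (D(H) = 3*41 = 123)
A = -23/3 (A = -11/3 - 1*4 = -11/3 - 4 = -23/3 ≈ -7.6667)
A*D(Q(5, 3)) = -23/3*123 = -943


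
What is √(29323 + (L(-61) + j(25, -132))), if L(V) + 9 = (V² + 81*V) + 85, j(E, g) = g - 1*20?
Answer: √28027 ≈ 167.41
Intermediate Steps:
j(E, g) = -20 + g (j(E, g) = g - 20 = -20 + g)
L(V) = 76 + V² + 81*V (L(V) = -9 + ((V² + 81*V) + 85) = -9 + (85 + V² + 81*V) = 76 + V² + 81*V)
√(29323 + (L(-61) + j(25, -132))) = √(29323 + ((76 + (-61)² + 81*(-61)) + (-20 - 132))) = √(29323 + ((76 + 3721 - 4941) - 152)) = √(29323 + (-1144 - 152)) = √(29323 - 1296) = √28027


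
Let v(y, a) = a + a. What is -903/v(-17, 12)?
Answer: -301/8 ≈ -37.625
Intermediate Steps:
v(y, a) = 2*a
-903/v(-17, 12) = -903/(2*12) = -903/24 = -903*1/24 = -301/8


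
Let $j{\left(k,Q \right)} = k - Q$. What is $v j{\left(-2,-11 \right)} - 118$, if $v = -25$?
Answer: $-343$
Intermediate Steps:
$v j{\left(-2,-11 \right)} - 118 = - 25 \left(-2 - -11\right) - 118 = - 25 \left(-2 + 11\right) - 118 = \left(-25\right) 9 - 118 = -225 - 118 = -343$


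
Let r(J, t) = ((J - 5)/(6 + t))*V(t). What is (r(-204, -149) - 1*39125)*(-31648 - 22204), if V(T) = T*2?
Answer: 27695383524/13 ≈ 2.1304e+9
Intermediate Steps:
V(T) = 2*T
r(J, t) = 2*t*(-5 + J)/(6 + t) (r(J, t) = ((J - 5)/(6 + t))*(2*t) = ((-5 + J)/(6 + t))*(2*t) = 2*t*(-5 + J)/(6 + t))
(r(-204, -149) - 1*39125)*(-31648 - 22204) = (2*(-149)*(-5 - 204)/(6 - 149) - 1*39125)*(-31648 - 22204) = (2*(-149)*(-209)/(-143) - 39125)*(-53852) = (2*(-149)*(-1/143)*(-209) - 39125)*(-53852) = (-5662/13 - 39125)*(-53852) = -514287/13*(-53852) = 27695383524/13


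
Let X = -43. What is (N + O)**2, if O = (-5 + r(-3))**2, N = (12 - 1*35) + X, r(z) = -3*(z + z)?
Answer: 10609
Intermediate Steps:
r(z) = -6*z
N = -66 (N = (12 - 1*35) - 43 = (12 - 35) - 43 = -23 - 43 = -66)
O = 169 (O = (-5 - 6*(-3))**2 = (-5 + 18)**2 = 13**2 = 169)
(N + O)**2 = (-66 + 169)**2 = 103**2 = 10609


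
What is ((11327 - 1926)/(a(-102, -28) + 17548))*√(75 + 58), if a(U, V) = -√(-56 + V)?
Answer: 41242187*√133/76983097 + 65807*I*√57/153966194 ≈ 6.1783 + 0.0032269*I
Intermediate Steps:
((11327 - 1926)/(a(-102, -28) + 17548))*√(75 + 58) = ((11327 - 1926)/(-√(-56 - 28) + 17548))*√(75 + 58) = (9401/(-√(-84) + 17548))*√133 = (9401/(-2*I*√21 + 17548))*√133 = (9401/(17548 - 2*I*√21))*√133 = 9401*√133/(17548 - 2*I*√21)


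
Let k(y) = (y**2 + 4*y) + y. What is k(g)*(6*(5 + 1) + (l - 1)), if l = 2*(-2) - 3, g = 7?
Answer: 2352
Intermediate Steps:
l = -7 (l = -4 - 3 = -7)
k(y) = y**2 + 5*y
k(g)*(6*(5 + 1) + (l - 1)) = (7*(5 + 7))*(6*(5 + 1) + (-7 - 1)) = (7*12)*(6*6 - 8) = 84*(36 - 8) = 84*28 = 2352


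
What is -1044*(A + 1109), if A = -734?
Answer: -391500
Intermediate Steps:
-1044*(A + 1109) = -1044*(-734 + 1109) = -1044*375 = -391500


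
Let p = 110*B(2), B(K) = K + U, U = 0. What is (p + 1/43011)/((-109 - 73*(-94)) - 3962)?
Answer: 9462421/120043701 ≈ 0.078825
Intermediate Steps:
B(K) = K (B(K) = K + 0 = K)
p = 220 (p = 110*2 = 220)
(p + 1/43011)/((-109 - 73*(-94)) - 3962) = (220 + 1/43011)/((-109 - 73*(-94)) - 3962) = (220 + 1/43011)/((-109 + 6862) - 3962) = 9462421/(43011*(6753 - 3962)) = (9462421/43011)/2791 = (9462421/43011)*(1/2791) = 9462421/120043701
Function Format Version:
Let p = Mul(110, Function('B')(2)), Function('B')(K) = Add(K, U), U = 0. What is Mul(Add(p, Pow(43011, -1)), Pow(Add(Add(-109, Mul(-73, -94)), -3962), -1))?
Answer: Rational(9462421, 120043701) ≈ 0.078825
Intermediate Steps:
Function('B')(K) = K (Function('B')(K) = Add(K, 0) = K)
p = 220 (p = Mul(110, 2) = 220)
Mul(Add(p, Pow(43011, -1)), Pow(Add(Add(-109, Mul(-73, -94)), -3962), -1)) = Mul(Add(220, Pow(43011, -1)), Pow(Add(Add(-109, Mul(-73, -94)), -3962), -1)) = Mul(Add(220, Rational(1, 43011)), Pow(Add(Add(-109, 6862), -3962), -1)) = Mul(Rational(9462421, 43011), Pow(Add(6753, -3962), -1)) = Mul(Rational(9462421, 43011), Pow(2791, -1)) = Mul(Rational(9462421, 43011), Rational(1, 2791)) = Rational(9462421, 120043701)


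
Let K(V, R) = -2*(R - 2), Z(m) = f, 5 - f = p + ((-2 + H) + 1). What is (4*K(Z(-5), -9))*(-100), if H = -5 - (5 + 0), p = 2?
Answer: -8800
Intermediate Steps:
H = -10 (H = -5 - 1*5 = -5 - 5 = -10)
f = 14 (f = 5 - (2 + ((-2 - 10) + 1)) = 5 - (2 + (-12 + 1)) = 5 - (2 - 11) = 5 - 1*(-9) = 5 + 9 = 14)
Z(m) = 14
K(V, R) = 4 - 2*R (K(V, R) = -2*(-2 + R) = 4 - 2*R)
(4*K(Z(-5), -9))*(-100) = (4*(4 - 2*(-9)))*(-100) = (4*(4 + 18))*(-100) = (4*22)*(-100) = 88*(-100) = -8800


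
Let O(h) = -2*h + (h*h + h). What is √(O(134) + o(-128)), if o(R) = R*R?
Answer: √34206 ≈ 184.95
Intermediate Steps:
o(R) = R²
O(h) = h² - h (O(h) = -2*h + (h² + h) = -2*h + (h + h²) = h² - h)
√(O(134) + o(-128)) = √(134*(-1 + 134) + (-128)²) = √(134*133 + 16384) = √(17822 + 16384) = √34206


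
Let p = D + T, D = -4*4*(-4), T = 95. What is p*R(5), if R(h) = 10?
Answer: 1590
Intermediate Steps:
D = 64 (D = -16*(-4) = 64)
p = 159 (p = 64 + 95 = 159)
p*R(5) = 159*10 = 1590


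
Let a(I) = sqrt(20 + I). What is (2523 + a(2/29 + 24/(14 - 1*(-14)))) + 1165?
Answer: 3688 + 6*sqrt(23954)/203 ≈ 3692.6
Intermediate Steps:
(2523 + a(2/29 + 24/(14 - 1*(-14)))) + 1165 = (2523 + sqrt(20 + (2/29 + 24/(14 - 1*(-14))))) + 1165 = (2523 + sqrt(20 + (2*(1/29) + 24/(14 + 14)))) + 1165 = (2523 + sqrt(20 + (2/29 + 24/28))) + 1165 = (2523 + sqrt(20 + (2/29 + 24*(1/28)))) + 1165 = (2523 + sqrt(20 + (2/29 + 6/7))) + 1165 = (2523 + sqrt(20 + 188/203)) + 1165 = (2523 + sqrt(4248/203)) + 1165 = (2523 + 6*sqrt(23954)/203) + 1165 = 3688 + 6*sqrt(23954)/203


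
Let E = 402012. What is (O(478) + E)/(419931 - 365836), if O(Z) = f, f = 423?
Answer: 80487/10819 ≈ 7.4394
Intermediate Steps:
O(Z) = 423
(O(478) + E)/(419931 - 365836) = (423 + 402012)/(419931 - 365836) = 402435/54095 = 402435*(1/54095) = 80487/10819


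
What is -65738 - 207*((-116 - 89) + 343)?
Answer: -94304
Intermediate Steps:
-65738 - 207*((-116 - 89) + 343) = -65738 - 207*(-205 + 343) = -65738 - 207*138 = -65738 - 28566 = -94304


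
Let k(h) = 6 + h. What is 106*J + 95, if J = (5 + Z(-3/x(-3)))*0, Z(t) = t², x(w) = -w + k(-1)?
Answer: 95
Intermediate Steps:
x(w) = 5 - w (x(w) = -w + (6 - 1) = -w + 5 = 5 - w)
J = 0 (J = (5 + (-3/(5 - 1*(-3)))²)*0 = (5 + (-3/(5 + 3))²)*0 = (5 + (-3/8)²)*0 = (5 + 9/64)*0 = (329/64)*0 = 0)
106*J + 95 = 106*0 + 95 = 0 + 95 = 95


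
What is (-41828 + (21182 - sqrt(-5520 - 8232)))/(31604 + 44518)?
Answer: -1147/4229 - I*sqrt(382)/12687 ≈ -0.27122 - 0.0015405*I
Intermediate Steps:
(-41828 + (21182 - sqrt(-5520 - 8232)))/(31604 + 44518) = (-41828 + (21182 - sqrt(-13752)))/76122 = (-41828 + (21182 - 6*I*sqrt(382)))*(1/76122) = (-20646 - 6*I*sqrt(382))*(1/76122) = -1147/4229 - I*sqrt(382)/12687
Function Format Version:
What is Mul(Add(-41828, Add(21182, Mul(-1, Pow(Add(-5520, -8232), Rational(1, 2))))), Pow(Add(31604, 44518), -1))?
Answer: Add(Rational(-1147, 4229), Mul(Rational(-1, 12687), I, Pow(382, Rational(1, 2)))) ≈ Add(-0.27122, Mul(-0.0015405, I))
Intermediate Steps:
Mul(Add(-41828, Add(21182, Mul(-1, Pow(Add(-5520, -8232), Rational(1, 2))))), Pow(Add(31604, 44518), -1)) = Mul(Add(-41828, Add(21182, Mul(-1, Pow(-13752, Rational(1, 2))))), Pow(76122, -1)) = Mul(Add(-41828, Add(21182, Mul(-1, Mul(6, I, Pow(382, Rational(1, 2)))))), Rational(1, 76122)) = Mul(Add(-41828, Add(21182, Mul(-6, I, Pow(382, Rational(1, 2))))), Rational(1, 76122)) = Mul(Add(-20646, Mul(-6, I, Pow(382, Rational(1, 2)))), Rational(1, 76122)) = Add(Rational(-1147, 4229), Mul(Rational(-1, 12687), I, Pow(382, Rational(1, 2))))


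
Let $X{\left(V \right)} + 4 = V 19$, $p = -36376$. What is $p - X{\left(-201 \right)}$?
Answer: $-32553$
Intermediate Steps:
$X{\left(V \right)} = -4 + 19 V$ ($X{\left(V \right)} = -4 + V 19 = -4 + 19 V$)
$p - X{\left(-201 \right)} = -36376 - \left(-4 + 19 \left(-201\right)\right) = -36376 - \left(-4 - 3819\right) = -36376 - -3823 = -36376 + 3823 = -32553$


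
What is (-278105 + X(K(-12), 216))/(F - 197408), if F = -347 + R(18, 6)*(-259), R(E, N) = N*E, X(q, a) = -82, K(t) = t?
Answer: 278187/225727 ≈ 1.2324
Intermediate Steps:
R(E, N) = E*N
F = -28319 (F = -347 + (18*6)*(-259) = -347 + 108*(-259) = -347 - 27972 = -28319)
(-278105 + X(K(-12), 216))/(F - 197408) = (-278105 - 82)/(-28319 - 197408) = -278187/(-225727) = -278187*(-1/225727) = 278187/225727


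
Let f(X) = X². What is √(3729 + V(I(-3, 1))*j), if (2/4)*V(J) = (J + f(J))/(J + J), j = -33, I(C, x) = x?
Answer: 3*√407 ≈ 60.523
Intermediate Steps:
V(J) = (J + J²)/J (V(J) = 2*((J + J²)/(J + J)) = 2*((J + J²)/((2*J))) = 2*((J + J²)*(1/(2*J))) = 2*((J + J²)/(2*J)) = (J + J²)/J)
√(3729 + V(I(-3, 1))*j) = √(3729 + (1 + 1)*(-33)) = √(3729 + 2*(-33)) = √(3729 - 66) = √3663 = 3*√407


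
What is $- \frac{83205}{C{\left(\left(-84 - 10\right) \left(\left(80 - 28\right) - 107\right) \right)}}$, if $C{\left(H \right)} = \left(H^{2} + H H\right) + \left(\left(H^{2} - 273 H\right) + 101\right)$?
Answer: $- \frac{83205}{78775391} \approx -0.0010562$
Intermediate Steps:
$C{\left(H \right)} = 101 - 273 H + 3 H^{2}$ ($C{\left(H \right)} = \left(H^{2} + H^{2}\right) + \left(101 + H^{2} - 273 H\right) = 2 H^{2} + \left(101 + H^{2} - 273 H\right) = 101 - 273 H + 3 H^{2}$)
$- \frac{83205}{C{\left(\left(-84 - 10\right) \left(\left(80 - 28\right) - 107\right) \right)}} = - \frac{83205}{101 - 273 \left(-84 - 10\right) \left(\left(80 - 28\right) - 107\right) + 3 \left(\left(-84 - 10\right) \left(\left(80 - 28\right) - 107\right)\right)^{2}} = - \frac{83205}{101 - 273 \left(- 94 \left(\left(80 - 28\right) - 107\right)\right) + 3 \left(- 94 \left(\left(80 - 28\right) - 107\right)\right)^{2}} = - \frac{83205}{101 - 273 \left(- 94 \left(52 - 107\right)\right) + 3 \left(- 94 \left(52 - 107\right)\right)^{2}} = - \frac{83205}{101 - 273 \left(\left(-94\right) \left(-55\right)\right) + 3 \left(\left(-94\right) \left(-55\right)\right)^{2}} = - \frac{83205}{101 - 1411410 + 3 \cdot 5170^{2}} = - \frac{83205}{101 - 1411410 + 3 \cdot 26728900} = - \frac{83205}{101 - 1411410 + 80186700} = - \frac{83205}{78775391}$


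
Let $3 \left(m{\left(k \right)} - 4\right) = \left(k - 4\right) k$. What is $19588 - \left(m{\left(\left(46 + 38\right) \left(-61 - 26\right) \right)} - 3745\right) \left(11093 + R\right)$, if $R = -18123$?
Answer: $125192305318$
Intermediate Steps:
$m{\left(k \right)} = 4 + \frac{k \left(-4 + k\right)}{3}$ ($m{\left(k \right)} = 4 + \frac{\left(k - 4\right) k}{3} = 4 + \frac{\left(-4 + k\right) k}{3} = 4 + \frac{k \left(-4 + k\right)}{3}$)
$19588 - \left(m{\left(\left(46 + 38\right) \left(-61 - 26\right) \right)} - 3745\right) \left(11093 + R\right) = 19588 - \left(\left(4 - \frac{4 \left(46 + 38\right) \left(-61 - 26\right)}{3} + \frac{\left(\left(46 + 38\right) \left(-61 - 26\right)\right)^{2}}{3}\right) - 3745\right) \left(11093 - 18123\right) = 19588 - \left(\left(4 - \frac{4 \cdot 84 \left(-87\right)}{3} + \frac{\left(84 \left(-87\right)\right)^{2}}{3}\right) - 3745\right) \left(-7030\right) = 19588 - \left(\left(4 - -9744 + \frac{\left(-7308\right)^{2}}{3}\right) - 3745\right) \left(-7030\right) = 19588 - \left(\left(4 + 9744 + \frac{1}{3} \cdot 53406864\right) - 3745\right) \left(-7030\right) = 19588 - \left(\left(4 + 9744 + 17802288\right) - 3745\right) \left(-7030\right) = 19588 - \left(17812036 - 3745\right) \left(-7030\right) = 19588 - 17808291 \left(-7030\right) = 19588 - -125192285730 = 19588 + 125192285730 = 125192305318$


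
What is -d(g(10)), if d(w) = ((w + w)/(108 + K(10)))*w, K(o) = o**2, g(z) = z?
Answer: -25/26 ≈ -0.96154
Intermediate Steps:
d(w) = w**2/104 (d(w) = ((w + w)/(108 + 10**2))*w = ((2*w)/(108 + 100))*w = ((2*w)/208)*w = ((2*w)*(1/208))*w = (w/104)*w = w**2/104)
-d(g(10)) = -10**2/104 = -100/104 = -1*25/26 = -25/26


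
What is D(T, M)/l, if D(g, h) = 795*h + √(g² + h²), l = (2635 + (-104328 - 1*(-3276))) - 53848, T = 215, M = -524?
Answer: 27772/10151 - √320801/152265 ≈ 2.7322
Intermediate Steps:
l = -152265 (l = (2635 + (-104328 + 3276)) - 53848 = (2635 - 101052) - 53848 = -98417 - 53848 = -152265)
D(g, h) = √(g² + h²) + 795*h
D(T, M)/l = (√(215² + (-524)²) + 795*(-524))/(-152265) = (√(46225 + 274576) - 416580)*(-1/152265) = (√320801 - 416580)*(-1/152265) = (-416580 + √320801)*(-1/152265) = 27772/10151 - √320801/152265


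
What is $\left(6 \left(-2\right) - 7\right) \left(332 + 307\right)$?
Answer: $-12141$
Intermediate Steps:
$\left(6 \left(-2\right) - 7\right) \left(332 + 307\right) = \left(-12 - 7\right) 639 = \left(-19\right) 639 = -12141$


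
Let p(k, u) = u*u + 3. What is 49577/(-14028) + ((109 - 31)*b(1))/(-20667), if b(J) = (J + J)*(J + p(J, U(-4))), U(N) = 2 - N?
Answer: -370714193/96638892 ≈ -3.8361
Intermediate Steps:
p(k, u) = 3 + u² (p(k, u) = u² + 3 = 3 + u²)
b(J) = 2*J*(39 + J) (b(J) = (J + J)*(J + (3 + (2 - 1*(-4))²)) = (2*J)*(J + (3 + (2 + 4)²)) = (2*J)*(J + (3 + 6²)) = (2*J)*(J + (3 + 36)) = (2*J)*(J + 39) = (2*J)*(39 + J) = 2*J*(39 + J))
49577/(-14028) + ((109 - 31)*b(1))/(-20667) = 49577/(-14028) + ((109 - 31)*(2*1*(39 + 1)))/(-20667) = 49577*(-1/14028) + (78*(2*1*40))*(-1/20667) = -49577/14028 + (78*80)*(-1/20667) = -49577/14028 + 6240*(-1/20667) = -49577/14028 - 2080/6889 = -370714193/96638892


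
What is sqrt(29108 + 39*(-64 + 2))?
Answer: sqrt(26690) ≈ 163.37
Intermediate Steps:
sqrt(29108 + 39*(-64 + 2)) = sqrt(29108 + 39*(-62)) = sqrt(29108 - 2418) = sqrt(26690)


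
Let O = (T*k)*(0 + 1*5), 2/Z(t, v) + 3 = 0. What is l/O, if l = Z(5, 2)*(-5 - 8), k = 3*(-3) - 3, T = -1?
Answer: 13/90 ≈ 0.14444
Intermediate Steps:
Z(t, v) = -2/3 (Z(t, v) = 2/(-3 + 0) = 2/(-3) = 2*(-1/3) = -2/3)
k = -12 (k = -9 - 3 = -12)
l = 26/3 (l = -2*(-5 - 8)/3 = -2/3*(-13) = 26/3 ≈ 8.6667)
O = 60 (O = (-1*(-12))*(0 + 1*5) = 12*(0 + 5) = 12*5 = 60)
l/O = (26/3)/60 = (26/3)*(1/60) = 13/90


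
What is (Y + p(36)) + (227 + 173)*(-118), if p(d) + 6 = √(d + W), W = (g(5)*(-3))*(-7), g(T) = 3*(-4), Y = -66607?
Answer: -113813 + 6*I*√6 ≈ -1.1381e+5 + 14.697*I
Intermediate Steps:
g(T) = -12
W = -252 (W = -12*(-3)*(-7) = 36*(-7) = -252)
p(d) = -6 + √(-252 + d) (p(d) = -6 + √(d - 252) = -6 + √(-252 + d))
(Y + p(36)) + (227 + 173)*(-118) = (-66607 + (-6 + √(-252 + 36))) + (227 + 173)*(-118) = (-66607 + (-6 + √(-216))) + 400*(-118) = (-66607 + (-6 + 6*I*√6)) - 47200 = (-66613 + 6*I*√6) - 47200 = -113813 + 6*I*√6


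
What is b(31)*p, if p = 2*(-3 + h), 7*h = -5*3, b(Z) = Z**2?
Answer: -69192/7 ≈ -9884.6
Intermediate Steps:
h = -15/7 (h = (-5*3)/7 = (1/7)*(-15) = -15/7 ≈ -2.1429)
p = -72/7 (p = 2*(-3 - 15/7) = 2*(-36/7) = -72/7 ≈ -10.286)
b(31)*p = 31**2*(-72/7) = 961*(-72/7) = -69192/7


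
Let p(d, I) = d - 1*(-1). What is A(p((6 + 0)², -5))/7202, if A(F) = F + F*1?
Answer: 37/3601 ≈ 0.010275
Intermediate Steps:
p(d, I) = 1 + d (p(d, I) = d + 1 = 1 + d)
A(F) = 2*F (A(F) = F + F = 2*F)
A(p((6 + 0)², -5))/7202 = (2*(1 + (6 + 0)²))/7202 = (2*(1 + 6²))*(1/7202) = (2*(1 + 36))*(1/7202) = (2*37)*(1/7202) = 74*(1/7202) = 37/3601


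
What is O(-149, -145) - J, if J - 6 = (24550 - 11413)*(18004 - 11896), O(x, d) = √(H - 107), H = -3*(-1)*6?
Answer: -80240802 + I*√89 ≈ -8.0241e+7 + 9.434*I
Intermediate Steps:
H = 18 (H = 3*6 = 18)
O(x, d) = I*√89 (O(x, d) = √(18 - 107) = √(-89) = I*√89)
J = 80240802 (J = 6 + (24550 - 11413)*(18004 - 11896) = 6 + 13137*6108 = 6 + 80240796 = 80240802)
O(-149, -145) - J = I*√89 - 1*80240802 = I*√89 - 80240802 = -80240802 + I*√89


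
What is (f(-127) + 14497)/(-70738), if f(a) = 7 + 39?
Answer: -14543/70738 ≈ -0.20559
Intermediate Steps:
f(a) = 46
(f(-127) + 14497)/(-70738) = (46 + 14497)/(-70738) = 14543*(-1/70738) = -14543/70738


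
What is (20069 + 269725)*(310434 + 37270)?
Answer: 100762532976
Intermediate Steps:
(20069 + 269725)*(310434 + 37270) = 289794*347704 = 100762532976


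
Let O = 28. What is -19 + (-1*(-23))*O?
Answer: 625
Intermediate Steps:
-19 + (-1*(-23))*O = -19 - 1*(-23)*28 = -19 + 23*28 = -19 + 644 = 625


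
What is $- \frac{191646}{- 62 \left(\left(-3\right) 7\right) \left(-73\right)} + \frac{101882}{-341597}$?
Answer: $\frac{1328148145}{773034011} \approx 1.7181$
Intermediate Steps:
$- \frac{191646}{- 62 \left(\left(-3\right) 7\right) \left(-73\right)} + \frac{101882}{-341597} = - \frac{191646}{\left(-62\right) \left(-21\right) \left(-73\right)} + 101882 \left(- \frac{1}{341597}\right) = - \frac{191646}{1302 \left(-73\right)} - \frac{101882}{341597} = - \frac{191646}{-95046} - \frac{101882}{341597} = \left(-191646\right) \left(- \frac{1}{95046}\right) - \frac{101882}{341597} = \frac{4563}{2263} - \frac{101882}{341597} = \frac{1328148145}{773034011}$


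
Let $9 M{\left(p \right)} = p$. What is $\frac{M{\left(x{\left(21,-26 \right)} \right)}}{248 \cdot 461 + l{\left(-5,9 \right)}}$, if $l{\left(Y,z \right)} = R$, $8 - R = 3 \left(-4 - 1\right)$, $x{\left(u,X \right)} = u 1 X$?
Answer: $- \frac{182}{343053} \approx -0.00053053$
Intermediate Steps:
$x{\left(u,X \right)} = X u$ ($x{\left(u,X \right)} = u X = X u$)
$M{\left(p \right)} = \frac{p}{9}$
$R = 23$ ($R = 8 - 3 \left(-4 - 1\right) = 8 - 3 \left(-5\right) = 8 - -15 = 8 + 15 = 23$)
$l{\left(Y,z \right)} = 23$
$\frac{M{\left(x{\left(21,-26 \right)} \right)}}{248 \cdot 461 + l{\left(-5,9 \right)}} = \frac{\frac{1}{9} \left(\left(-26\right) 21\right)}{248 \cdot 461 + 23} = \frac{\frac{1}{9} \left(-546\right)}{114328 + 23} = - \frac{182}{3 \cdot 114351} = \left(- \frac{182}{3}\right) \frac{1}{114351} = - \frac{182}{343053}$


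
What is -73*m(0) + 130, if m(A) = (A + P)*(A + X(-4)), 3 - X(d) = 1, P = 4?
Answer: -454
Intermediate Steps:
X(d) = 2 (X(d) = 3 - 1*1 = 3 - 1 = 2)
m(A) = (2 + A)*(4 + A) (m(A) = (A + 4)*(A + 2) = (4 + A)*(2 + A) = (2 + A)*(4 + A))
-73*m(0) + 130 = -73*(8 + 0² + 6*0) + 130 = -73*(8 + 0 + 0) + 130 = -73*8 + 130 = -584 + 130 = -454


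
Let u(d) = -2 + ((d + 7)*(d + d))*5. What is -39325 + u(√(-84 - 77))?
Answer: -40937 + 70*I*√161 ≈ -40937.0 + 888.2*I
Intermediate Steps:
u(d) = -2 + 10*d*(7 + d) (u(d) = -2 + ((7 + d)*(2*d))*5 = -2 + (2*d*(7 + d))*5 = -2 + 10*d*(7 + d))
-39325 + u(√(-84 - 77)) = -39325 + (-2 + 10*(√(-84 - 77))² + 70*√(-84 - 77)) = -39325 + (-2 + 10*(√(-161))² + 70*√(-161)) = -39325 + (-2 + 10*(I*√161)² + 70*(I*√161)) = -39325 + (-2 + 10*(-161) + 70*I*√161) = -39325 + (-2 - 1610 + 70*I*√161) = -39325 + (-1612 + 70*I*√161) = -40937 + 70*I*√161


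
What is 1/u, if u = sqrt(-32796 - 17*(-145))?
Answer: -I*sqrt(619)/4333 ≈ -0.0057419*I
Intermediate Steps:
u = 7*I*sqrt(619) (u = sqrt(-32796 + 2465) = sqrt(-30331) = 7*I*sqrt(619) ≈ 174.16*I)
1/u = 1/(7*I*sqrt(619)) = -I*sqrt(619)/4333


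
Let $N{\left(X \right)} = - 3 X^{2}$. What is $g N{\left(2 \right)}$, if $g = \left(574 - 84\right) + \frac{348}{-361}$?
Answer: $- \frac{2118504}{361} \approx -5868.4$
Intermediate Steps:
$g = \frac{176542}{361}$ ($g = 490 + 348 \left(- \frac{1}{361}\right) = 490 - \frac{348}{361} = \frac{176542}{361} \approx 489.04$)
$g N{\left(2 \right)} = \frac{176542 \left(- 3 \cdot 2^{2}\right)}{361} = \frac{176542 \left(\left(-3\right) 4\right)}{361} = \frac{176542}{361} \left(-12\right) = - \frac{2118504}{361}$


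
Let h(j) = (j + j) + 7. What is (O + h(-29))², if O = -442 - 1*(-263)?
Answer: 52900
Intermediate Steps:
h(j) = 7 + 2*j (h(j) = 2*j + 7 = 7 + 2*j)
O = -179 (O = -442 + 263 = -179)
(O + h(-29))² = (-179 + (7 + 2*(-29)))² = (-179 + (7 - 58))² = (-179 - 51)² = (-230)² = 52900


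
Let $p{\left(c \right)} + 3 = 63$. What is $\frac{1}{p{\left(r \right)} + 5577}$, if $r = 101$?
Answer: $\frac{1}{5637} \approx 0.0001774$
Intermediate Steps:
$p{\left(c \right)} = 60$ ($p{\left(c \right)} = -3 + 63 = 60$)
$\frac{1}{p{\left(r \right)} + 5577} = \frac{1}{60 + 5577} = \frac{1}{5637}$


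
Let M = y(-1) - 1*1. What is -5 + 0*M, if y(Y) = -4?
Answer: -5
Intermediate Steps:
M = -5 (M = -4 - 1*1 = -4 - 1 = -5)
-5 + 0*M = -5 + 0*(-5) = -5 + 0 = -5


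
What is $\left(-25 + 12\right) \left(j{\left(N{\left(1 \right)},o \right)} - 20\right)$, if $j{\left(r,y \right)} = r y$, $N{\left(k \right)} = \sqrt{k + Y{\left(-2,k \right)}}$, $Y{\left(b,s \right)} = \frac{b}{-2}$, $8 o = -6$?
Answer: $260 + \frac{39 \sqrt{2}}{4} \approx 273.79$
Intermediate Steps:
$o = - \frac{3}{4}$ ($o = \frac{1}{8} \left(-6\right) = - \frac{3}{4} \approx -0.75$)
$Y{\left(b,s \right)} = - \frac{b}{2}$ ($Y{\left(b,s \right)} = b \left(- \frac{1}{2}\right) = - \frac{b}{2}$)
$N{\left(k \right)} = \sqrt{1 + k}$ ($N{\left(k \right)} = \sqrt{k - -1} = \sqrt{k + 1} = \sqrt{1 + k}$)
$\left(-25 + 12\right) \left(j{\left(N{\left(1 \right)},o \right)} - 20\right) = \left(-25 + 12\right) \left(\sqrt{1 + 1} \left(- \frac{3}{4}\right) - 20\right) = - 13 \left(\sqrt{2} \left(- \frac{3}{4}\right) - 20\right) = - 13 \left(- \frac{3 \sqrt{2}}{4} - 20\right) = - 13 \left(-20 - \frac{3 \sqrt{2}}{4}\right) = 260 + \frac{39 \sqrt{2}}{4}$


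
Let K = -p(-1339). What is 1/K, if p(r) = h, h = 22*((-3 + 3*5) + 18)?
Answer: -1/660 ≈ -0.0015152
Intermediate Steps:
h = 660 (h = 22*((-3 + 15) + 18) = 22*(12 + 18) = 22*30 = 660)
p(r) = 660
K = -660 (K = -1*660 = -660)
1/K = 1/(-660) = -1/660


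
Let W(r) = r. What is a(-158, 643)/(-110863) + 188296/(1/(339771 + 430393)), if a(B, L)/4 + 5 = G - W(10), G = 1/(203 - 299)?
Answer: 385853262833028769/2660712 ≈ 1.4502e+11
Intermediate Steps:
G = -1/96 (G = 1/(-96) = -1/96 ≈ -0.010417)
a(B, L) = -1441/24 (a(B, L) = -20 + 4*(-1/96 - 1*10) = -20 + 4*(-1/96 - 10) = -20 + 4*(-961/96) = -20 - 961/24 = -1441/24)
a(-158, 643)/(-110863) + 188296/(1/(339771 + 430393)) = -1441/24/(-110863) + 188296/(1/(339771 + 430393)) = -1441/24*(-1/110863) + 188296/(1/770164) = 1441/2660712 + 188296/(1/770164) = 1441/2660712 + 188296*770164 = 1441/2660712 + 145018800544 = 385853262833028769/2660712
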